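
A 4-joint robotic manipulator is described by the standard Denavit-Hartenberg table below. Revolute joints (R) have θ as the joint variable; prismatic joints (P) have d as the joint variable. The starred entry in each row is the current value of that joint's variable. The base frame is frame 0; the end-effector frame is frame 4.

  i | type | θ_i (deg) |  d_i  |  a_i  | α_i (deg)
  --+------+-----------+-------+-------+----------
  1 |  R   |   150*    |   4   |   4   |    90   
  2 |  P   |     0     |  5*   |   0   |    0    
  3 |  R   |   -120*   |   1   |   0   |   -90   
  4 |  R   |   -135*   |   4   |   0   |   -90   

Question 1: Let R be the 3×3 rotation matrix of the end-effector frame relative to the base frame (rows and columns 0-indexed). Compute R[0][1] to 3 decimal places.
End-effector y-axis (col 1 of R) = (0.7500,-0.4330,0.5000)
R[0][1] = 0.7500

0.750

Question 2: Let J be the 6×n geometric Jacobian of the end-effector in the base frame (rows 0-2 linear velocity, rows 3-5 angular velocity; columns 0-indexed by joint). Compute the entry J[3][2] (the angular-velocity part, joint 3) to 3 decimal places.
0.500

axis z_2 = (0.5000,0.8660,0.0000); lever o_n−o_2 = (-2.5000,2.5981,-2.0000)
cross product → J_v[:, 2] = (-1.7321,1.0000,3.4641)
J_ω[:, 2] = z_2
entry J[3][2] = 0.5000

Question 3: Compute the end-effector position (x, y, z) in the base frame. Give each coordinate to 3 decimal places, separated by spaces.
after link 1: o_1 = (-3.4641, 2.0000, 4.0000)
after link 2: o_2 = (-0.9641, 6.3301, 4.0000)
after link 3: o_3 = (-0.4641, 7.1962, 4.0000)
after link 4: o_4 = (-3.4641, 8.9282, 2.0000)

-3.464 8.928 2.000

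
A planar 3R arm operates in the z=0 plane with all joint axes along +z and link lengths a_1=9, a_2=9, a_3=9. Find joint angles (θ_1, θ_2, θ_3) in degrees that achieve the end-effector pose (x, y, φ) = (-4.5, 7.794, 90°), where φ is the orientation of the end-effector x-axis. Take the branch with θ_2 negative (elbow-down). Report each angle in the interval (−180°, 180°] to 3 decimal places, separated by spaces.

wrist centre = target − a_3·(cos φ, sin φ) = (-4.5000, -1.2060)
cos θ_2 = (21.7044−9²−9²)/(2·9·9) = -0.8660; θ_2 = -149.9996° (elbow-down)
β = atan2(-1.2060,-4.5000) = -164.9973°; ψ = atan2(-4.5001,1.2058) = -74.9998°
θ_1 = β − ψ = -89.9975°
θ_3 = φ − θ_1 − θ_2 = -30.0029° (wrapped to (-180°,180°])

-89.997 -150.000 -30.003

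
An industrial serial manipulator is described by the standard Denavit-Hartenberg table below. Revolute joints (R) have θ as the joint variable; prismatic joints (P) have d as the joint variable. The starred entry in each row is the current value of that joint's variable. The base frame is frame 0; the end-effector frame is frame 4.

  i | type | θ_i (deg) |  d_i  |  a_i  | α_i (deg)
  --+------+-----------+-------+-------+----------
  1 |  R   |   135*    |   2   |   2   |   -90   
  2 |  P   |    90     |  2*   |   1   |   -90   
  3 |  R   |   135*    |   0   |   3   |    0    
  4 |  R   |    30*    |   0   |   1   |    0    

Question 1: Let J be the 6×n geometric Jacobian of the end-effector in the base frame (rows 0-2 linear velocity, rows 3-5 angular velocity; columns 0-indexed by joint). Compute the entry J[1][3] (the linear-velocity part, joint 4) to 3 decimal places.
-0.683

axis z_3 = (0.7071,-0.7071,-0.0000); lever o_n−o_3 = (0.1830,0.1830,0.9659)
cross product → J_v[:, 3] = (-0.6830,-0.6830,0.2588)
J_ω[:, 3] = z_3
entry J[1][3] = -0.6830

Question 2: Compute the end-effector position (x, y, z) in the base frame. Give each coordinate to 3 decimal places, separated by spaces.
-1.145 1.683 4.087

after link 1: o_1 = (-1.4142, 1.4142, 2.0000)
after link 2: o_2 = (-2.8284, 0.0000, 1.0000)
after link 3: o_3 = (-1.3284, 1.5000, 3.1213)
after link 4: o_4 = (-1.1454, 1.6830, 4.0872)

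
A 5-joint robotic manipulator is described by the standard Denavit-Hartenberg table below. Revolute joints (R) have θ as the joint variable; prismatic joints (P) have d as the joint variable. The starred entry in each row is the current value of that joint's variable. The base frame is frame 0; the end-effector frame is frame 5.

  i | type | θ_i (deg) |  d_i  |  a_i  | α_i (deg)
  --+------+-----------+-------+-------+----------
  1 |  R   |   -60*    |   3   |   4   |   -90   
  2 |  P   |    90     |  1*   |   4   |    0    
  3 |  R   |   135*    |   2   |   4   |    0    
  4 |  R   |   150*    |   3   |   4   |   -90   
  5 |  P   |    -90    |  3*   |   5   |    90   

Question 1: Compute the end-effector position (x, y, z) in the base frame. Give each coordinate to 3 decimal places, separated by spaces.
11.656 1.812 -2.105

after link 1: o_1 = (2.0000, -3.4641, 3.0000)
after link 2: o_2 = (2.8660, -2.9641, -1.0000)
after link 3: o_3 = (3.1839, 0.4854, 1.8284)
after link 4: o_4 = (7.7138, -1.3607, 0.7932)
after link 5: o_5 = (11.6557, 1.8118, -2.1046)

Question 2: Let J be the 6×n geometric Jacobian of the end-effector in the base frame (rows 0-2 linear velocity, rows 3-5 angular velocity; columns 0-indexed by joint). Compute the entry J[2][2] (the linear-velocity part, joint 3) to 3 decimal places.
axis z_2 = (0.8660,0.5000,0.0000); lever o_n−o_2 = (8.7897,4.7759,-1.1046)
cross product → J_v[:, 2] = (-0.5523,0.9566,-0.2588)
J_ω[:, 2] = z_2
entry J[2][2] = -0.2588

-0.259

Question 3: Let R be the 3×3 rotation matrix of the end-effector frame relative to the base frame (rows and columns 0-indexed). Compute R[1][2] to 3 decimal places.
End-effector z-axis (col 2 of R) = (-0.4830,0.8365,0.2588)
R[1][2] = 0.8365

0.837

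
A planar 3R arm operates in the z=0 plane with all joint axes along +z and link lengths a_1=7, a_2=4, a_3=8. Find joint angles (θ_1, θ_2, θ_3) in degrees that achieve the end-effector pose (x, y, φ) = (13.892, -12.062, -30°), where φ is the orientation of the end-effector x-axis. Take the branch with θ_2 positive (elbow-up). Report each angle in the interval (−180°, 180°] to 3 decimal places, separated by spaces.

wrist centre = target − a_3·(cos φ, sin φ) = (6.9638, -8.0620)
cos θ_2 = (113.4903−7²−4²)/(2·7·4) = 0.8659; θ_2 = 30.0146° (elbow-up)
β = atan2(-8.0620,6.9638) = -49.1802°; ψ = atan2(2.0009,10.4636) = 10.8256°
θ_1 = β − ψ = -60.0058°
θ_3 = φ − θ_1 − θ_2 = -0.0088° (wrapped to (-180°,180°])

-60.006 30.015 -0.009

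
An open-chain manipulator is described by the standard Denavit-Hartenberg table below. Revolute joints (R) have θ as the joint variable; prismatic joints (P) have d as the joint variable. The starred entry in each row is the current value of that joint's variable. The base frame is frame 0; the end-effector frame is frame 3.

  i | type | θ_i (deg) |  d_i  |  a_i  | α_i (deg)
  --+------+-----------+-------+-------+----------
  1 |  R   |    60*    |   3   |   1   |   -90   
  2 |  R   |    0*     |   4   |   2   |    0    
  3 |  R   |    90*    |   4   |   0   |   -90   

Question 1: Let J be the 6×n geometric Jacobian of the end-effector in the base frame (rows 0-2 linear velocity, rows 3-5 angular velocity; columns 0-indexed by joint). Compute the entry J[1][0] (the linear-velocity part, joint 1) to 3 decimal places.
-5.428

axis z_0 = ẑ; lever o_n−o_0 = (-5.4282,6.5981,3.0000)
cross product → J_v[:, 0] = (-6.5981,-5.4282,0.0000)
J_ω[:, 0] = z_0
entry J[1][0] = -5.4282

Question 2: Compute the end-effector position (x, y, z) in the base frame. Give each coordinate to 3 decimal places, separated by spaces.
-5.428 6.598 3.000

after link 1: o_1 = (0.5000, 0.8660, 3.0000)
after link 2: o_2 = (-1.9641, 4.5981, 3.0000)
after link 3: o_3 = (-5.4282, 6.5981, 3.0000)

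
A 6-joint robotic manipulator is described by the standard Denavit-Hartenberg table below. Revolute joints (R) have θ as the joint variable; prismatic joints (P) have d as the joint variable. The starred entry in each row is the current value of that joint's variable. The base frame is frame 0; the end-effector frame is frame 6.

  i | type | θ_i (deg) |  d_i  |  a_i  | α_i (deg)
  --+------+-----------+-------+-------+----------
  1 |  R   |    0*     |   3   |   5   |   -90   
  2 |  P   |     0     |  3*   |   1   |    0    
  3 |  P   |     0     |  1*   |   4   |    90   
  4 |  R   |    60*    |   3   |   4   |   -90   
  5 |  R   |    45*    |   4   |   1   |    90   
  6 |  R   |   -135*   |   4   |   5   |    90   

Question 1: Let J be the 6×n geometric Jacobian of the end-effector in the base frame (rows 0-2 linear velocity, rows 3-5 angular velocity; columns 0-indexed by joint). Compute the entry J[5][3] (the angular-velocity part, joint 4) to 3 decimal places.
1.000

axis z_3 = (0.0000,0.0000,1.0000); lever o_n−o_3 = (2.1155,4.5931,7.6213)
cross product → J_v[:, 3] = (-4.5931,2.1155,0.0000)
J_ω[:, 3] = z_3
entry J[5][3] = 1.0000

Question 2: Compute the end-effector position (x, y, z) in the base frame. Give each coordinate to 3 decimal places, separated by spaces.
after link 1: o_1 = (5.0000, 0.0000, 3.0000)
after link 2: o_2 = (6.0000, 3.0000, 3.0000)
after link 3: o_3 = (10.0000, 4.0000, 3.0000)
after link 4: o_4 = (12.0000, 7.4641, 6.0000)
after link 5: o_5 = (8.8895, 10.0765, 5.2929)
after link 6: o_6 = (12.1155, 8.5931, 10.6213)

12.116 8.593 10.621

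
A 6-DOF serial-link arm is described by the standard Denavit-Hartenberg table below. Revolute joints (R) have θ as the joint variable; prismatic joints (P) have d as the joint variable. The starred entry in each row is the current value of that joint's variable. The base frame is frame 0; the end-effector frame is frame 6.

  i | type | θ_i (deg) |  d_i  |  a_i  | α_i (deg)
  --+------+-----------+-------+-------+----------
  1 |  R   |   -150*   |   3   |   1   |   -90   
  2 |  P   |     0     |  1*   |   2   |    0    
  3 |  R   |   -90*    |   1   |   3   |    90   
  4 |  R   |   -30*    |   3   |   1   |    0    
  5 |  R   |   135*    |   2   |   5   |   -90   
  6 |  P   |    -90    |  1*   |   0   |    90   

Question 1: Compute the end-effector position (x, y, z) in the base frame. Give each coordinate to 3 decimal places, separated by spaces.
after link 1: o_1 = (-0.8660, -0.5000, 3.0000)
after link 2: o_2 = (-2.0981, -2.3660, 3.0000)
after link 3: o_3 = (-1.5981, -3.2321, 6.0000)
after link 4: o_4 = (0.7500, -1.2990, 6.8660)
after link 5: o_5 = (4.8969, -4.4816, 5.5719)
after link 6: o_6 = (4.7675, -4.2575, 4.6060)

4.767 -4.257 4.606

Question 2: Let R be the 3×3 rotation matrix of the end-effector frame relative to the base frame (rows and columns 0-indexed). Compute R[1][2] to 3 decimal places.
0.837

End-effector z-axis (col 2 of R) = (-0.4830,0.8365,0.2588)
R[1][2] = 0.8365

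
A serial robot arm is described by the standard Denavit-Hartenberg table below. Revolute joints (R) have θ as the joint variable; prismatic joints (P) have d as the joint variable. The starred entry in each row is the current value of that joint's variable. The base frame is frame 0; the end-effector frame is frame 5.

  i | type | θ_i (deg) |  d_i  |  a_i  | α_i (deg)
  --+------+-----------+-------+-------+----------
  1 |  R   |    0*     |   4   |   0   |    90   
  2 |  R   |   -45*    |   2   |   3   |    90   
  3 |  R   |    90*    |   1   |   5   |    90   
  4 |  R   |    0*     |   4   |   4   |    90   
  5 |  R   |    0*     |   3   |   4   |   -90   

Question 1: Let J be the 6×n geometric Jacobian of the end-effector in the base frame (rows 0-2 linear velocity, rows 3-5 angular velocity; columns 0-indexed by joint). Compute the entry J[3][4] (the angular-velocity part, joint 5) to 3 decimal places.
axis z_4 = (0.7071,0.0000,0.7071); lever o_n−o_4 = (2.1213,-4.0000,2.1213)
cross product → J_v[:, 4] = (2.8284,0.0000,-2.8284)
J_ω[:, 4] = z_4
entry J[3][4] = 0.7071

0.707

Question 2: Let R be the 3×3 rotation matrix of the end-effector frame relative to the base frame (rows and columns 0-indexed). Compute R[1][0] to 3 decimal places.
End-effector x-axis (col 0 of R) = (0.0000,-1.0000,0.0000)
R[1][0] = -1.0000

-1.000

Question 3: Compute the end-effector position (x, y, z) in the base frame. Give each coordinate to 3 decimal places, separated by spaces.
6.364 -15.000 0.464

after link 1: o_1 = (0.0000, 0.0000, 4.0000)
after link 2: o_2 = (2.1213, -2.0000, 1.8787)
after link 3: o_3 = (1.4142, -7.0000, 1.1716)
after link 4: o_4 = (4.2426, -11.0000, -1.6569)
after link 5: o_5 = (6.3640, -15.0000, 0.4645)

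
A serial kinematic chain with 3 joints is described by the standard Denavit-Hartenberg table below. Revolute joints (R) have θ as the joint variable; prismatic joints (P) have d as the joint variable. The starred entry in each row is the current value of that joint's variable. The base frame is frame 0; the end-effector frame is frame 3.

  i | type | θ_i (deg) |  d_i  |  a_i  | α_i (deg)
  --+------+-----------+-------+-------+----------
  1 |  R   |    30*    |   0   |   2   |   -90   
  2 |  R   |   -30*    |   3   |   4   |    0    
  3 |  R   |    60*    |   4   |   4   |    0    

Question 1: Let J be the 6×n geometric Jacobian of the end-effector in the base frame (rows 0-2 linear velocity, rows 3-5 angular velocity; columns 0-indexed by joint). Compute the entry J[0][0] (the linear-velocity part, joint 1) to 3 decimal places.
-10.526

axis z_0 = ẑ; lever o_n−o_0 = (4.2321,10.5263,0.0000)
cross product → J_v[:, 0] = (-10.5263,4.2321,0.0000)
J_ω[:, 0] = z_0
entry J[0][0] = -10.5263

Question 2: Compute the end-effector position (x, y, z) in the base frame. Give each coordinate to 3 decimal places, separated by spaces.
after link 1: o_1 = (1.7321, 1.0000, 0.0000)
after link 2: o_2 = (3.2321, 5.3301, 2.0000)
after link 3: o_3 = (4.2321, 10.5263, 0.0000)

4.232 10.526 0.000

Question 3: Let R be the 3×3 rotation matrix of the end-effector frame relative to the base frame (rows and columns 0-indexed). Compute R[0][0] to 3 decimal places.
End-effector x-axis (col 0 of R) = (0.7500,0.4330,-0.5000)
R[0][0] = 0.7500

0.750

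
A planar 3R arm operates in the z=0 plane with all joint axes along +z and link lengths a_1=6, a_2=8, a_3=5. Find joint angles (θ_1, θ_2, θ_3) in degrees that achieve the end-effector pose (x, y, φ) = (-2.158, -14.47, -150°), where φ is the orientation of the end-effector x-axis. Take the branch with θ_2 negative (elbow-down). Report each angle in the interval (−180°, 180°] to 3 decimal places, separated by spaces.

wrist centre = target − a_3·(cos φ, sin φ) = (2.1721, -11.9700)
cos θ_2 = (147.9990−6²−8²)/(2·6·8) = 0.5000; θ_2 = -60.0007° (elbow-down)
β = atan2(-11.9700,2.1721) = -79.7148°; ψ = atan2(-6.9282,9.9999) = -34.7154°
θ_1 = β − ψ = -44.9994°
θ_3 = φ − θ_1 − θ_2 = -44.9999° (wrapped to (-180°,180°])

-44.999 -60.001 -45.000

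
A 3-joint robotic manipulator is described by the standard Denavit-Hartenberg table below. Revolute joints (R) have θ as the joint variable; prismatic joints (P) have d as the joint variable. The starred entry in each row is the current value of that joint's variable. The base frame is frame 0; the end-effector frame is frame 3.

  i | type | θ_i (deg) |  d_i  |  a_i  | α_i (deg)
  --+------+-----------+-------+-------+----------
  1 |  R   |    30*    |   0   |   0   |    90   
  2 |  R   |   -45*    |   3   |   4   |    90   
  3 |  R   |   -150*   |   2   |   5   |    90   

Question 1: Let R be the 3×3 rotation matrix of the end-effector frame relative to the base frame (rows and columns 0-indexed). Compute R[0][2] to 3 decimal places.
0.127

End-effector z-axis (col 2 of R) = (0.1268,-0.9268,0.3536)
R[0][2] = 0.1268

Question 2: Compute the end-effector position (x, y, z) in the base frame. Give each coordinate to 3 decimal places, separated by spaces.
-1.177 -1.257 -1.181

after link 1: o_1 = (0.0000, 0.0000, 0.0000)
after link 2: o_2 = (3.9495, -1.1839, -2.8284)
after link 3: o_3 = (-1.1769, -1.2568, -1.1808)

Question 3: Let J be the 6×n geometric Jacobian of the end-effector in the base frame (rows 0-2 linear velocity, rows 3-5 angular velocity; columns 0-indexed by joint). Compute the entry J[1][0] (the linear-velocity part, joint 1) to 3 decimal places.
-1.177

axis z_0 = ẑ; lever o_n−o_0 = (-1.1769,-1.2568,-1.1808)
cross product → J_v[:, 0] = (1.2568,-1.1769,0.0000)
J_ω[:, 0] = z_0
entry J[1][0] = -1.1769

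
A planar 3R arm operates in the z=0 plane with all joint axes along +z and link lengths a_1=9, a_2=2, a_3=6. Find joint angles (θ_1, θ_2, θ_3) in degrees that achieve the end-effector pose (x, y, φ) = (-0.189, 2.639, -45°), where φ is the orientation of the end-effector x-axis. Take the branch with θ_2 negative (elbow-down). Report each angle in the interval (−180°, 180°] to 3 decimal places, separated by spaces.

134.997 -120.007 -59.990

wrist centre = target − a_3·(cos φ, sin φ) = (-4.4316, 6.8816)
cos θ_2 = (66.9964−9²−2²)/(2·9·2) = -0.5001; θ_2 = -120.0066° (elbow-down)
β = atan2(6.8816,-4.4316) = 122.7807°; ψ = atan2(-1.7319,7.9998) = -12.2159°
θ_1 = β − ψ = 134.9966°
θ_3 = φ − θ_1 − θ_2 = -59.9900° (wrapped to (-180°,180°])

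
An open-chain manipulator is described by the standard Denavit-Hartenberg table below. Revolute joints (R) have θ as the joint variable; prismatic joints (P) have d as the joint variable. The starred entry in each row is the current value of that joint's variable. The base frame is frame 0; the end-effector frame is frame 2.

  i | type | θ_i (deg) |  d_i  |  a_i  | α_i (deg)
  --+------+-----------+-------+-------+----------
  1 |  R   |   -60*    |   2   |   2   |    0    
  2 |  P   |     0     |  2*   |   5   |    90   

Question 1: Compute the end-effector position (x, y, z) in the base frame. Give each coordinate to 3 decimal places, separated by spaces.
after link 1: o_1 = (1.0000, -1.7321, 2.0000)
after link 2: o_2 = (3.5000, -6.0622, 4.0000)

3.500 -6.062 4.000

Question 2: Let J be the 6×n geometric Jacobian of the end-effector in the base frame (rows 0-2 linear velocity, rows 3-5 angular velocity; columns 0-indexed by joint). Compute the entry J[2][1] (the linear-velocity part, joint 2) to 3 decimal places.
prismatic axis z_1 = (0.0000,0.0000,1.0000)
J_v[:, 1] = z_1; J_ω[:, 1] = (0,0,0)
entry J[2][1] = 1.0000

1.000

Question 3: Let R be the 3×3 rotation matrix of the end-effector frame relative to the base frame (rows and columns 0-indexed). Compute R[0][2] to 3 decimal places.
-0.866

End-effector z-axis (col 2 of R) = (-0.8660,-0.5000,0.0000)
R[0][2] = -0.8660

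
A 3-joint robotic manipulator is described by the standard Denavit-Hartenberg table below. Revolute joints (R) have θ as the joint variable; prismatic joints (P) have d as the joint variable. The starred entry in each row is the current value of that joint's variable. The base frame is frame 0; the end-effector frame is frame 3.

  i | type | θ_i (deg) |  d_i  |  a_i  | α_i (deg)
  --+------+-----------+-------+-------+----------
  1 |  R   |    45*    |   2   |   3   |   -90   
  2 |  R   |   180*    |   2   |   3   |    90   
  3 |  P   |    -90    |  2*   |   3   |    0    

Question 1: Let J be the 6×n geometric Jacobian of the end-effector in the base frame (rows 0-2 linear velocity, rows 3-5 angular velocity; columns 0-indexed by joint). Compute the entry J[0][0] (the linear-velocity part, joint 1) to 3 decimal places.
axis z_0 = ẑ; lever o_n−o_0 = (0.7071,-0.7071,-0.0000)
cross product → J_v[:, 0] = (0.7071,0.7071,-0.0000)
J_ω[:, 0] = z_0
entry J[0][0] = 0.7071

0.707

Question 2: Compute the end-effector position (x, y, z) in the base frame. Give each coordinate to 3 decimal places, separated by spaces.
after link 1: o_1 = (2.1213, 2.1213, 2.0000)
after link 2: o_2 = (-1.4142, 1.4142, 2.0000)
after link 3: o_3 = (0.7071, -0.7071, -0.0000)

0.707 -0.707 -0.000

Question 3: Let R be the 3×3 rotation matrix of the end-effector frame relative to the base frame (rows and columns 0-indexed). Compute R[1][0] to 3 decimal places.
End-effector x-axis (col 0 of R) = (0.7071,-0.7071,-0.0000)
R[1][0] = -0.7071

-0.707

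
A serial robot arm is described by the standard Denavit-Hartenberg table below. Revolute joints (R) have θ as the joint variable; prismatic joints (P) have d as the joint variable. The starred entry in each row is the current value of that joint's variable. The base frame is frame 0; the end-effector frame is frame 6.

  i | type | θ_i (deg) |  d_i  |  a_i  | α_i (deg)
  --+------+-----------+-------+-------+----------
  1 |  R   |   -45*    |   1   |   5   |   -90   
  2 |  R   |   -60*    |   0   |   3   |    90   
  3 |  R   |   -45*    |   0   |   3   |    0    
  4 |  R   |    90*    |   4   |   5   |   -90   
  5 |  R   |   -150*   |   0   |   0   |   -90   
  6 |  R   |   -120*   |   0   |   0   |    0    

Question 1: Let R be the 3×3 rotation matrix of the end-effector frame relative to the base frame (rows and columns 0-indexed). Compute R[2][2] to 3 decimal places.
End-effector z-axis (col 2 of R) = (-0.1553,0.6553,0.7392)
R[2][2] = 0.7392

0.739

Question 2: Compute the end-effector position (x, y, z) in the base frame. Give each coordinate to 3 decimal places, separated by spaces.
5.147 -3.147 10.497

after link 1: o_1 = (3.5355, -3.5355, 1.0000)
after link 2: o_2 = (4.5962, -4.5962, 3.5981)
after link 3: o_3 = (3.8462, -6.8462, 5.4352)
after link 4: o_4 = (5.1467, -3.1467, 10.4971)
after link 5: o_5 = (5.1467, -3.1467, 10.4971)
after link 6: o_6 = (5.1467, -3.1467, 10.4971)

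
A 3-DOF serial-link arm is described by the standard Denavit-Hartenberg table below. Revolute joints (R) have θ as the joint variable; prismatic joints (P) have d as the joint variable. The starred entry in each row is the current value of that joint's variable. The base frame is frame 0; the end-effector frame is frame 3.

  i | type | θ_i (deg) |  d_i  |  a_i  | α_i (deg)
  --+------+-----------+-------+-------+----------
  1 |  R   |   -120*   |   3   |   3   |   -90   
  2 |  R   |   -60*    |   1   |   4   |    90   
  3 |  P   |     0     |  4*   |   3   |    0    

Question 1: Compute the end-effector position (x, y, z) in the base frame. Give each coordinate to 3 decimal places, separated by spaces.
-0.652 -3.129 11.062

after link 1: o_1 = (-1.5000, -2.5981, 3.0000)
after link 2: o_2 = (-1.6340, -4.8301, 6.4641)
after link 3: o_3 = (-0.6519, -3.1292, 11.0622)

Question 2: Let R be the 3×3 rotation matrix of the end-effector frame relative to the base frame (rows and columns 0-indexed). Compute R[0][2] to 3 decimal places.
End-effector z-axis (col 2 of R) = (0.4330,0.7500,0.5000)
R[0][2] = 0.4330

0.433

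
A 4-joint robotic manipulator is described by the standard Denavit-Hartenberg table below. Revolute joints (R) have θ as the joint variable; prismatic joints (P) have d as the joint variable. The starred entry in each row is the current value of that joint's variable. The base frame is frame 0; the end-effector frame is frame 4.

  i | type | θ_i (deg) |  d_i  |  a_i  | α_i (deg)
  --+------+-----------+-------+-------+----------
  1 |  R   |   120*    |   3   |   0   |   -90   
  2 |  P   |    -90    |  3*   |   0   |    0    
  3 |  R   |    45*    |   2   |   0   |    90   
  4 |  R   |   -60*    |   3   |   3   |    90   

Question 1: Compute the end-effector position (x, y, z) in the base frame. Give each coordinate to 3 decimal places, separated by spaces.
after link 1: o_1 = (0.0000, 0.0000, 3.0000)
after link 2: o_2 = (-2.5981, -1.5000, 3.0000)
after link 3: o_3 = (-4.3301, -2.5000, 3.0000)
after link 4: o_4 = (-1.5498, -2.1195, 6.1820)

-1.550 -2.120 6.182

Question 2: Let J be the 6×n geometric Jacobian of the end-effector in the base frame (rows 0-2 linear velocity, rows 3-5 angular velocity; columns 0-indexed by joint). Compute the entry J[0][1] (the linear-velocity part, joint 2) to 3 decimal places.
-0.866

prismatic axis z_1 = (-0.8660,-0.5000,0.0000)
J_v[:, 1] = z_1; J_ω[:, 1] = (0,0,0)
entry J[0][1] = -0.8660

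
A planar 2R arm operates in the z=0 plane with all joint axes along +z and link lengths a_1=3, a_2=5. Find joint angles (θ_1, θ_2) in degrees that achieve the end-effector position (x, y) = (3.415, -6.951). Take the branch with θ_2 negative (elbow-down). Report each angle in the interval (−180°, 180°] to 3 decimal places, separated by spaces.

-44.998 -30.008

cos θ_2 = (59.9786−3²−5²)/(2·3·5) = 0.8660; θ_2 = -30.0082° (elbow-down)
β = atan2(-6.9510,3.4150) = -63.8353°; ψ = atan2(-2.5006,7.3298) = -18.8375°
θ_1 = β − ψ = -44.9978°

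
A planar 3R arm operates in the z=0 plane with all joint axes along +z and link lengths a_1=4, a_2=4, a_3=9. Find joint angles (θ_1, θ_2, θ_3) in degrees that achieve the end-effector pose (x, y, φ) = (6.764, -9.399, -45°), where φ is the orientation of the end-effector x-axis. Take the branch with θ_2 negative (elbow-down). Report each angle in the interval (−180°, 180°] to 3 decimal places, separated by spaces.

wrist centre = target − a_3·(cos φ, sin φ) = (0.4000, -3.0350)
cos θ_2 = (9.3715−4²−4²)/(2·4·4) = -0.7071; θ_2 = -135.0028° (elbow-down)
β = atan2(-3.0350,0.4000) = -82.4913°; ψ = atan2(-2.8283,1.1714) = -67.5014°
θ_1 = β − ψ = -14.9899°
θ_3 = φ − θ_1 − θ_2 = 104.9927° (wrapped to (-180°,180°])

-14.990 -135.003 104.993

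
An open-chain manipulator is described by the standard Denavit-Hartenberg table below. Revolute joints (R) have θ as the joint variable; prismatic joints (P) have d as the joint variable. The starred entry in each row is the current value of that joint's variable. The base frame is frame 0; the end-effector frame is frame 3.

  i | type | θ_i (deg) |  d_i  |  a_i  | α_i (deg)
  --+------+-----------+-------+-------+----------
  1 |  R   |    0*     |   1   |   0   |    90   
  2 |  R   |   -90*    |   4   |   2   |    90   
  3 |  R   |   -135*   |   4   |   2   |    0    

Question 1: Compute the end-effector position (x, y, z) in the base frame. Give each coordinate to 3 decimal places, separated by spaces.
after link 1: o_1 = (0.0000, 0.0000, 1.0000)
after link 2: o_2 = (0.0000, -4.0000, -1.0000)
after link 3: o_3 = (-4.0000, -2.5858, 0.4142)

-4.000 -2.586 0.414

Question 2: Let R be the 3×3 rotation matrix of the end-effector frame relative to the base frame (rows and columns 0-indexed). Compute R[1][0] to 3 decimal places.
0.707

End-effector x-axis (col 0 of R) = (-0.0000,0.7071,0.7071)
R[1][0] = 0.7071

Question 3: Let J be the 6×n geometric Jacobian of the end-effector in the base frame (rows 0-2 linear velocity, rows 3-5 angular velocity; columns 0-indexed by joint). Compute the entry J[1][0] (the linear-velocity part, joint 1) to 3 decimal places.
axis z_0 = ẑ; lever o_n−o_0 = (-4.0000,-2.5858,0.4142)
cross product → J_v[:, 0] = (2.5858,-4.0000,0.0000)
J_ω[:, 0] = z_0
entry J[1][0] = -4.0000

-4.000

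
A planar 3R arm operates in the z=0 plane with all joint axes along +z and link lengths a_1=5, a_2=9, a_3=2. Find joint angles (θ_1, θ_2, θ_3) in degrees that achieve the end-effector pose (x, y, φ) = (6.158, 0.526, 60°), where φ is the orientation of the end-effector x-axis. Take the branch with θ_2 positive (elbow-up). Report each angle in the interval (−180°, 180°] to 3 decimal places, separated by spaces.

wrist centre = target − a_3·(cos φ, sin φ) = (5.1580, -1.2061)
cos θ_2 = (28.0595−5²−9²)/(2·5·9) = -0.8660; θ_2 = 149.9977° (elbow-up)
β = atan2(-1.2061,5.1580) = -13.1605°; ψ = atan2(4.5003,-2.7940) = 121.8343°
θ_1 = β − ψ = -134.9949°
θ_3 = φ − θ_1 − θ_2 = 44.9972° (wrapped to (-180°,180°])

-134.995 149.998 44.997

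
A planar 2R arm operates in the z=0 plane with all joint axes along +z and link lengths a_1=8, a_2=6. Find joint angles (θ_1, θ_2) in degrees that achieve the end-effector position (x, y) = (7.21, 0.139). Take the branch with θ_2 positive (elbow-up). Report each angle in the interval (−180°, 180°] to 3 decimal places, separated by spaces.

-44.997 119.998

cos θ_2 = (52.0034−8²−6²)/(2·8·6) = -0.5000; θ_2 = 119.9976° (elbow-up)
β = atan2(0.1390,7.2100) = 1.1045°; ψ = atan2(5.1963,5.0002) = 46.1016°
θ_1 = β − ψ = -44.9971°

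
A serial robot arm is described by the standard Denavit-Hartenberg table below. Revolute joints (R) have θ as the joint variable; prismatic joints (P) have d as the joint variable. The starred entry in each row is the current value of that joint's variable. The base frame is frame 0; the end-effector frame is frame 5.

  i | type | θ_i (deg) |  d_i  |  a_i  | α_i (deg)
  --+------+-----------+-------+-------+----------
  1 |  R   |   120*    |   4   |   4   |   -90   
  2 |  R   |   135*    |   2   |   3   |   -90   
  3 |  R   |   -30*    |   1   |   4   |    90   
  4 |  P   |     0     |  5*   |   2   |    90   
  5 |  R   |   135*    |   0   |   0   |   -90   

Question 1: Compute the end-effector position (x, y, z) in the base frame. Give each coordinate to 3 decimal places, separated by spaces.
after link 1: o_1 = (-2.0000, 3.4641, 4.0000)
after link 2: o_2 = (-2.6714, 0.6270, 1.8787)
after link 3: o_3 = (-2.8251, -3.1067, 0.1363)
after link 4: o_4 = (-7.7127, -5.3015, 0.6793)
after link 5: o_5 = (-7.7127, -5.3015, 0.6793)

-7.713 -5.302 0.679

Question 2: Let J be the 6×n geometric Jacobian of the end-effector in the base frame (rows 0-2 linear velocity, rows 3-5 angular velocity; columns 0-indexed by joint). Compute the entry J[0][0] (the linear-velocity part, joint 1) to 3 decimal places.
axis z_0 = ẑ; lever o_n−o_0 = (-7.7127,-5.3015,0.6793)
cross product → J_v[:, 0] = (5.3015,-7.7127,0.0000)
J_ω[:, 0] = z_0
entry J[0][0] = 5.3015

5.302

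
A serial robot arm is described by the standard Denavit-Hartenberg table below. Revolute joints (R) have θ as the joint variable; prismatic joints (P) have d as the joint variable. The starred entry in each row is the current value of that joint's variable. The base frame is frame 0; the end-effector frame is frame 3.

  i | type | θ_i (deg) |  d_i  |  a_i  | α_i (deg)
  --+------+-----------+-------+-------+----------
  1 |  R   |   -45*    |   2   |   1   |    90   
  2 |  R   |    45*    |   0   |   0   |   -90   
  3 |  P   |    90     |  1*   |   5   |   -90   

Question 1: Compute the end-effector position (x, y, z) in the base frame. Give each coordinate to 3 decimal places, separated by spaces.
3.743 3.328 2.707

after link 1: o_1 = (0.7071, -0.7071, 2.0000)
after link 2: o_2 = (0.7071, -0.7071, 2.0000)
after link 3: o_3 = (3.7426, 3.3284, 2.7071)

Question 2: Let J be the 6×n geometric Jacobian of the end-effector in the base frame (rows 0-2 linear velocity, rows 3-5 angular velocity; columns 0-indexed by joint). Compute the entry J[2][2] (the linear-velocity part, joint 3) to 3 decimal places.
prismatic axis z_2 = (-0.5000,0.5000,0.7071)
J_v[:, 2] = z_2; J_ω[:, 2] = (0,0,0)
entry J[2][2] = 0.7071

0.707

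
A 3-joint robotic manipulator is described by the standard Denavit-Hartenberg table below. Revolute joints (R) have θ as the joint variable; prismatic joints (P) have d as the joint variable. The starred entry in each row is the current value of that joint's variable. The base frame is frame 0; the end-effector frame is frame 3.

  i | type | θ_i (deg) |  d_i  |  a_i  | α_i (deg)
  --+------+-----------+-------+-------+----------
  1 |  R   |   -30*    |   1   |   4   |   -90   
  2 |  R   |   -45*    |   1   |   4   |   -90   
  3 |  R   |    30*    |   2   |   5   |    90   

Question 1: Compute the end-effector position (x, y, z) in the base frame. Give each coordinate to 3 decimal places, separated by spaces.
after link 1: o_1 = (3.4641, -2.0000, 1.0000)
after link 2: o_2 = (6.4136, -2.5482, 3.8284)
after link 3: o_3 = (9.0400, -6.9513, 5.4761)

9.040 -6.951 5.476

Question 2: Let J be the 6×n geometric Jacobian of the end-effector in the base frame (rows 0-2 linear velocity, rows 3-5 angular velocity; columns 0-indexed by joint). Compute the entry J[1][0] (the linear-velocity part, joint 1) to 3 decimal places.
9.040

axis z_0 = ẑ; lever o_n−o_0 = (9.0400,-6.9513,5.4761)
cross product → J_v[:, 0] = (6.9513,9.0400,-0.0000)
J_ω[:, 0] = z_0
entry J[1][0] = 9.0400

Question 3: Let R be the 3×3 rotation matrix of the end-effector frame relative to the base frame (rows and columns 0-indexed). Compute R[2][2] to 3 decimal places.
End-effector z-axis (col 2 of R) = (0.7392,0.5732,0.3536)
R[2][2] = 0.3536

0.354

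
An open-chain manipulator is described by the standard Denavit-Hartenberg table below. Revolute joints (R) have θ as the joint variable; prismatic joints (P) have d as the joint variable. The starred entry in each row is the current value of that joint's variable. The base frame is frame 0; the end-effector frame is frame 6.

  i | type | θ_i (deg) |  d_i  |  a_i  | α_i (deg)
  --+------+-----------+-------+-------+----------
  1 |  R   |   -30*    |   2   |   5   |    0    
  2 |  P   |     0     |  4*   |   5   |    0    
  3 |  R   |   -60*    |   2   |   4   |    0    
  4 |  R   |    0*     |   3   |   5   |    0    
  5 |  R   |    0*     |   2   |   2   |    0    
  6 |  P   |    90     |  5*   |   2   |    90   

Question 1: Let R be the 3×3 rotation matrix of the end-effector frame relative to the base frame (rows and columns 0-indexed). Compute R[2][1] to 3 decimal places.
1.000

End-effector y-axis (col 1 of R) = (-0.0000,0.0000,1.0000)
R[2][1] = 1.0000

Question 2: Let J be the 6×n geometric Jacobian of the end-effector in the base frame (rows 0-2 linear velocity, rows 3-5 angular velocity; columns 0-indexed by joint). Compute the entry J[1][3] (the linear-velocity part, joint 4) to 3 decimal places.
axis z_3 = (0.0000,0.0000,1.0000); lever o_n−o_3 = (2.0000,-7.0000,10.0000)
cross product → J_v[:, 3] = (7.0000,2.0000,-0.0000)
J_ω[:, 3] = z_3
entry J[1][3] = 2.0000

2.000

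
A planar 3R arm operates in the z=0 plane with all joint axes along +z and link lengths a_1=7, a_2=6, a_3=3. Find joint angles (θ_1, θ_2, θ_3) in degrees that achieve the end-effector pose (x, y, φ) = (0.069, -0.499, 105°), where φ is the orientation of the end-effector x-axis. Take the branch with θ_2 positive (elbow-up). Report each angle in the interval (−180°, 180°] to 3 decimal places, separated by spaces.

wrist centre = target − a_3·(cos φ, sin φ) = (0.8455, -3.3968)
cos θ_2 = (12.2529−7²−6²)/(2·7·6) = -0.8660; θ_2 = 150.0013° (elbow-up)
β = atan2(-3.3968,0.8455) = -76.0231°; ψ = atan2(2.9999,1.8038) = 58.9822°
θ_1 = β − ψ = -135.0053°
θ_3 = φ − θ_1 − θ_2 = 90.0040° (wrapped to (-180°,180°])

-135.005 150.001 90.004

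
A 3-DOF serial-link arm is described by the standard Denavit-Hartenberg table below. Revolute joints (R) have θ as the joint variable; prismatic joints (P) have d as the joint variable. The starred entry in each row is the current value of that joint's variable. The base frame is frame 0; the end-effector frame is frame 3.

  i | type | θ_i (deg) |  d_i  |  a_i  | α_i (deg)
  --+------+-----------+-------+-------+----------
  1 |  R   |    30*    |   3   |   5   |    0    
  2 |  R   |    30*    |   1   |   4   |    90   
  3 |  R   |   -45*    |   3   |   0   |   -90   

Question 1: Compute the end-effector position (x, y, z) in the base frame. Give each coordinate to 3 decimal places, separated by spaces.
after link 1: o_1 = (4.3301, 2.5000, 3.0000)
after link 2: o_2 = (6.3301, 5.9641, 4.0000)
after link 3: o_3 = (8.9282, 4.4641, 4.0000)

8.928 4.464 4.000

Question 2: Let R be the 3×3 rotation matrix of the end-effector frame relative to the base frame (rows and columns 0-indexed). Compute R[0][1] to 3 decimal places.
End-effector y-axis (col 1 of R) = (-0.8660,0.5000,-0.0000)
R[0][1] = -0.8660

-0.866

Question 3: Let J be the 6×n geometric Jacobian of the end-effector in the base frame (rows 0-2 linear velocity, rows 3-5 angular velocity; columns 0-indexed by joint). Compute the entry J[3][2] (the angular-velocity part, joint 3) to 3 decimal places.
axis z_2 = (0.8660,-0.5000,0.0000); lever o_n−o_2 = (2.5981,-1.5000,0.0000)
cross product → J_v[:, 2] = (0.0000,0.0000,0.0000)
J_ω[:, 2] = z_2
entry J[3][2] = 0.8660

0.866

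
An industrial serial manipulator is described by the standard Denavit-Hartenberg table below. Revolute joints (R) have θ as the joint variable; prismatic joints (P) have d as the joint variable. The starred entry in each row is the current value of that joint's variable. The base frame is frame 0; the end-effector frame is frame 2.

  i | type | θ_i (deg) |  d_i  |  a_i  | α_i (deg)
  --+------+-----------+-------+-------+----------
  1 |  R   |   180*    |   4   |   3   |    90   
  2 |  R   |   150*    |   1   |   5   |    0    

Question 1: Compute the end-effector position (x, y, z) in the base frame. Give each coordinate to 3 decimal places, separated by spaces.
1.330 1.000 6.500

after link 1: o_1 = (-3.0000, 0.0000, 4.0000)
after link 2: o_2 = (1.3301, 1.0000, 6.5000)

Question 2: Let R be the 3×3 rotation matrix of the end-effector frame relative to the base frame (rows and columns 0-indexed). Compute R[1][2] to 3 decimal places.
End-effector z-axis (col 2 of R) = (0.0000,1.0000,0.0000)
R[1][2] = 1.0000

1.000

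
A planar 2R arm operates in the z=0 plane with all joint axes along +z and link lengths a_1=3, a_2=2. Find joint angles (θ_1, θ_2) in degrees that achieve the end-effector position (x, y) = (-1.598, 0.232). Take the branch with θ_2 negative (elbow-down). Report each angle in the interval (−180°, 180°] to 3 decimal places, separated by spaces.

-150.000 -150.003

cos θ_2 = (2.6074−3²−2²)/(2·3·2) = -0.8660; θ_2 = -150.0026° (elbow-down)
β = atan2(0.2320,-1.5980) = 171.7394°; ψ = atan2(-0.9999,1.2679) = -38.2608°
θ_1 = β − ψ = 210.0002°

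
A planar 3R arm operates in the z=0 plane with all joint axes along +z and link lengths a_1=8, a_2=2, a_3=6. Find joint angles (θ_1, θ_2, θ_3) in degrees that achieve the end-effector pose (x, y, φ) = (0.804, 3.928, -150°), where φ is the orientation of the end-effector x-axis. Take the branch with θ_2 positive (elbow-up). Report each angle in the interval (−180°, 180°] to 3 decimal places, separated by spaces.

wrist centre = target − a_3·(cos φ, sin φ) = (6.0002, 6.9280)
cos θ_2 = (83.9990−8²−2²)/(2·8·2) = 0.5000; θ_2 = 60.0020° (elbow-up)
β = atan2(6.9280,6.0002) = 49.1051°; ψ = atan2(1.7321,8.9999) = 10.8937°
θ_1 = β − ψ = 38.2114°
θ_3 = φ − θ_1 − θ_2 = 111.7866° (wrapped to (-180°,180°])

38.211 60.002 111.787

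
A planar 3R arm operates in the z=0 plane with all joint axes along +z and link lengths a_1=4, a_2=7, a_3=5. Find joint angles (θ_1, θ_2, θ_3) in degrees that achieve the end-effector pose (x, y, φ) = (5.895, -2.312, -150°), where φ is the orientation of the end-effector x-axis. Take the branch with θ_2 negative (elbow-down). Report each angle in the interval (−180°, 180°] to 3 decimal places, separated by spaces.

wrist centre = target − a_3·(cos φ, sin φ) = (10.2251, 0.1880)
cos θ_2 = (104.5886−4²−7²)/(2·4·7) = 0.7069; θ_2 = -45.0136° (elbow-down)
β = atan2(0.1880,10.2251) = 1.0533°; ψ = atan2(-4.9509,8.9486) = -28.9542°
θ_1 = β − ψ = 30.0075°
θ_3 = φ − θ_1 − θ_2 = -134.9939° (wrapped to (-180°,180°])

30.008 -45.014 -134.994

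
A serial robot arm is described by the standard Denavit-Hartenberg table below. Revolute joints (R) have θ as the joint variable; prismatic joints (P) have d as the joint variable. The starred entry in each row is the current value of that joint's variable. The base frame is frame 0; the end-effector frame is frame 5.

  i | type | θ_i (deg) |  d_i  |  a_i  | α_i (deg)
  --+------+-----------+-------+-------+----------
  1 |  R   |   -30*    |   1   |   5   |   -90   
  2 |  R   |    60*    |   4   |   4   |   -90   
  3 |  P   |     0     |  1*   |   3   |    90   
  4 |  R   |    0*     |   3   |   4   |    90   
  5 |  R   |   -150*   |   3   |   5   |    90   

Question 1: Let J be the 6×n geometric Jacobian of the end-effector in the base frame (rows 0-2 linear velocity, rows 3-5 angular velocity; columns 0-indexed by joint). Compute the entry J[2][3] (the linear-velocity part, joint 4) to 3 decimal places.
-2.433

axis z_3 = (0.5000,0.8660,0.0000); lever o_n−o_3 = (2.3571,-0.7835,1.7859)
cross product → J_v[:, 3] = (1.5466,-0.8929,-2.4330)
J_ω[:, 3] = z_3
entry J[2][3] = -2.4330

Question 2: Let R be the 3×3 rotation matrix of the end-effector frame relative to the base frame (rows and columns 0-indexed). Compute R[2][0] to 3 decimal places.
0.750

End-effector x-axis (col 0 of R) = (-0.6250,-0.2165,0.7500)
R[2][0] = 0.7500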